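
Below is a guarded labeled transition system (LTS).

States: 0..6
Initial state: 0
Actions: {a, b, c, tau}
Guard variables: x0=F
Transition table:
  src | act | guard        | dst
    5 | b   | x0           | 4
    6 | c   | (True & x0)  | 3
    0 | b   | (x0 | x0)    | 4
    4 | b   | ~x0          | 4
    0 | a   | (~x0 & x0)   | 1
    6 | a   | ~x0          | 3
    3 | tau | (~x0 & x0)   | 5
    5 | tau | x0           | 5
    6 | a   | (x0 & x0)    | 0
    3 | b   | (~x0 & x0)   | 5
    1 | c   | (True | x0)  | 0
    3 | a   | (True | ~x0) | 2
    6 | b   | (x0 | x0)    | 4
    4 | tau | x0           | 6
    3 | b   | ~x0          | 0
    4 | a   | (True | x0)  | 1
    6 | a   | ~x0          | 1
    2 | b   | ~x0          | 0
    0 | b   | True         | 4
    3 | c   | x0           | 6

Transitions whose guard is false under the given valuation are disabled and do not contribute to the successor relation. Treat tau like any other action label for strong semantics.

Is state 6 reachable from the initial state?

Answer: UNREACHABLE

Analysis:
After dropping false guards: 9 live edges.
L0 = {0}
L1 = {4}  now seen {0,4}
L2 = {1}  now seen {0,1,4}
R = {0,1,4}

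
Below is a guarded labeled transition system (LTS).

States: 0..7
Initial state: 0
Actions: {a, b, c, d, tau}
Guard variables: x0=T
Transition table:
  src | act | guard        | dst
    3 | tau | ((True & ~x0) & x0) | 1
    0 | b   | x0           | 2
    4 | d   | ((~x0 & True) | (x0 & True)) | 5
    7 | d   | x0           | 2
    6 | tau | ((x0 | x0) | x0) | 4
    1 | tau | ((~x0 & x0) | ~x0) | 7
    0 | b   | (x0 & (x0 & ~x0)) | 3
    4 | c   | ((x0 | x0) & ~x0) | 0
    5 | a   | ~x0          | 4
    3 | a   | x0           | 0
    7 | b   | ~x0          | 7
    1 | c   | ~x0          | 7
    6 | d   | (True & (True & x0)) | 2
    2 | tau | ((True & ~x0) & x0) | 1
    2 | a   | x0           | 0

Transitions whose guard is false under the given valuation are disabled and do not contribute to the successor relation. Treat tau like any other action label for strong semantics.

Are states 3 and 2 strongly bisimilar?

Answer: BISIMILAR

Analysis:
Bisimulation quotient by refinement:
  round 0: {{0,1,2,3,4,5,6,7}}
  round 1: {{0},{1,5},{2,3},{4,7},{6}}
  round 2: {{0},{1,5},{2,3},{4},{6},{7}}
6 equivalence class(es) (converged in 3)
class of 3: {2,3}; class of 2: {2,3}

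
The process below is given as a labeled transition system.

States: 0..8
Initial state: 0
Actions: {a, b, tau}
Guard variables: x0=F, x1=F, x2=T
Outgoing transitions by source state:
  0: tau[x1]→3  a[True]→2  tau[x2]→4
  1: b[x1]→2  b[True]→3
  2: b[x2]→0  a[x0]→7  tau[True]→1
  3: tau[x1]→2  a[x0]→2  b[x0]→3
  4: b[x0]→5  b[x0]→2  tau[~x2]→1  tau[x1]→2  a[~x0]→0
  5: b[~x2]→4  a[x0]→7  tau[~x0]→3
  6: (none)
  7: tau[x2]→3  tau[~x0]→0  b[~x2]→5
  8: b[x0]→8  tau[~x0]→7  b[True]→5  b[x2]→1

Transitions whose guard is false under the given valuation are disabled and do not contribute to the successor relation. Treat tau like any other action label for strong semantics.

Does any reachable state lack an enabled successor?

R = {0,1,2,3,4}
  0: a→2  tau→4  [deg 2]
  1: b→3  [deg 1]
  2: b→0  tau→1  [deg 2]
  3: ∅  [deadlock]
  4: a→0  [deg 1]
witness 3: a·tau·b

Answer: DEADLOCK at state 3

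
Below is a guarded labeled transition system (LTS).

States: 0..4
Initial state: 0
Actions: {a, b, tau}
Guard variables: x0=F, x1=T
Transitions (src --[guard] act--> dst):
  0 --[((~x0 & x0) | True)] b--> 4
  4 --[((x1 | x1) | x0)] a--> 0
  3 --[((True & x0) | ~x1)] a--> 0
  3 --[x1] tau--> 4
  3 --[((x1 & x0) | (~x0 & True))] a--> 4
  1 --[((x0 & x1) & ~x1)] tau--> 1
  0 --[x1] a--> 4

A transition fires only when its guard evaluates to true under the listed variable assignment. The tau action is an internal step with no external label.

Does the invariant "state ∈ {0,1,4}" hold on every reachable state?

Answer: INVARIANT HOLDS

Trace:
Safe = {0,1,4}
Reachable = {0,4}
  0: ok
  4: ok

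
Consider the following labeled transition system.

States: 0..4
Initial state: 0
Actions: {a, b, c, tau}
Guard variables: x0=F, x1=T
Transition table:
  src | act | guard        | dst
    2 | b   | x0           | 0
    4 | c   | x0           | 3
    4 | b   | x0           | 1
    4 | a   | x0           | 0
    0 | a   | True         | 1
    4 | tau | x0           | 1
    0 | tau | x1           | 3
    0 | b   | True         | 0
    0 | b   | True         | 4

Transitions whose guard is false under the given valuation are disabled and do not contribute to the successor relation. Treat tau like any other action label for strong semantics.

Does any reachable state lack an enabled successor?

Answer: DEADLOCK at state 1

Working:
Reachable = {0,1,3,4}
  0: a→1  b→0  b→4  tau→3  [deg 4]
  1: ∅  [no exit]
  3: ∅  [no exit]
  4: ∅  [no exit]
witness 1: a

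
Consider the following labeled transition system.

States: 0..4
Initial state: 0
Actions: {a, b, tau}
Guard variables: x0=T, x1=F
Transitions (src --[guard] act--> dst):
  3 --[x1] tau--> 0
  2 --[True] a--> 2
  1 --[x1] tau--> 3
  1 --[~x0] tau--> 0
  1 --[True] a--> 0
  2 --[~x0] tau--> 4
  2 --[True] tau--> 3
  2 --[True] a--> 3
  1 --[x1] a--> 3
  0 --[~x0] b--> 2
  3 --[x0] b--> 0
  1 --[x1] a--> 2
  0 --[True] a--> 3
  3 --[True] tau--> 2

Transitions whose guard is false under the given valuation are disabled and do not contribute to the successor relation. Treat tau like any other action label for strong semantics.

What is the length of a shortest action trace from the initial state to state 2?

Answer: 2

Analysis:
BFS to 2:
  Layer 0: {0}
  Layer 1: {3}
  Layer 2: {2}
2 enters at depth 2; path a·tau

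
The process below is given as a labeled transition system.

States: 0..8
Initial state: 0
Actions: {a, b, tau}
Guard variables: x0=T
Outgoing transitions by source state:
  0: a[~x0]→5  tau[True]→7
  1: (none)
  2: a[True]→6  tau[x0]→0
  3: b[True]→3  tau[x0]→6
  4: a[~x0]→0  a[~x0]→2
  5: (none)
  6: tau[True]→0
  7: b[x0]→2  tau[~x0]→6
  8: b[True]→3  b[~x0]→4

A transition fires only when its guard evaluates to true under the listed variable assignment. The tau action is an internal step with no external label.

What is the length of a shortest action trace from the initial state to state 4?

Answer: UNREACHABLE

Working:
BFS to 4:
  depth 0: {0}
  depth 1: {7}
  depth 2: {2}
  depth 3: {6}
4 never appears.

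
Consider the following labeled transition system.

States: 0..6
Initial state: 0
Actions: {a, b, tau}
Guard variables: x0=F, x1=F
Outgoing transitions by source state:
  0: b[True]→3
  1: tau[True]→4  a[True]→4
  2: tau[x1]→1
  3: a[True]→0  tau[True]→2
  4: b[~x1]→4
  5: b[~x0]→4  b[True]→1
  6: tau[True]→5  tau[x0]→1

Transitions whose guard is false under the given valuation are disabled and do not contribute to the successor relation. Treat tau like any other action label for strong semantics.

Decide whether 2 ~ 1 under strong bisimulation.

Answer: NOT BISIMILAR

Trace:
Refine partition for ~:
  P[0] = {{0,1,2,3,4,5,6}}
  P[1] = {{0,4,5},{1,3},{2},{6}}
  P[2] = {{0},{1},{2},{3},{4},{5},{6}}
Fixed point at round 3; 7 class(es).
[2]={2}  [1]={1}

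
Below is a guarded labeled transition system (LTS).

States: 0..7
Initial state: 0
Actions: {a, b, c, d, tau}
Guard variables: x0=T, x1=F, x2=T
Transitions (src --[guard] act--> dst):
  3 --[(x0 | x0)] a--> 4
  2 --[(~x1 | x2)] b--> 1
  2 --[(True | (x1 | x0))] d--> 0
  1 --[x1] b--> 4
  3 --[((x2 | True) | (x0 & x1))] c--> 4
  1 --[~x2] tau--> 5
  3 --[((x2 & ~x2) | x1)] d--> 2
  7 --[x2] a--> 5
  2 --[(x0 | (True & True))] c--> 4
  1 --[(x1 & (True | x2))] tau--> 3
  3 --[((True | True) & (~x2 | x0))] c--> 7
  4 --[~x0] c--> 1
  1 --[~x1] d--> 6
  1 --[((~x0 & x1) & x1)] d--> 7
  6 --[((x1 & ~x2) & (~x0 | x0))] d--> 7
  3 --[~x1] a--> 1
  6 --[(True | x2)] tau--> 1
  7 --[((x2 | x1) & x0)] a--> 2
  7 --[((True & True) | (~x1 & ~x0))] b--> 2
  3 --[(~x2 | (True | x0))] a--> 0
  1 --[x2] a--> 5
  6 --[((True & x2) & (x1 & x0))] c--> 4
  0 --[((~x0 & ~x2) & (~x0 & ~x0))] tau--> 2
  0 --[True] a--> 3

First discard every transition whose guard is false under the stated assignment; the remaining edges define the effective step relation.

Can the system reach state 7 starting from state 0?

15 transition(s) survive guard evaluation.
depth 0: {0}
depth 1: {3}  now seen {0,3}
depth 2: {1,4,7}  now seen {0,1,3,4,7}
depth 3: {2,5,6}  now seen {0,1,2,3,4,5,6,7}
R = {0,1,2,3,4,5,6,7}
trace reaching 7: a·c

Answer: REACHABLE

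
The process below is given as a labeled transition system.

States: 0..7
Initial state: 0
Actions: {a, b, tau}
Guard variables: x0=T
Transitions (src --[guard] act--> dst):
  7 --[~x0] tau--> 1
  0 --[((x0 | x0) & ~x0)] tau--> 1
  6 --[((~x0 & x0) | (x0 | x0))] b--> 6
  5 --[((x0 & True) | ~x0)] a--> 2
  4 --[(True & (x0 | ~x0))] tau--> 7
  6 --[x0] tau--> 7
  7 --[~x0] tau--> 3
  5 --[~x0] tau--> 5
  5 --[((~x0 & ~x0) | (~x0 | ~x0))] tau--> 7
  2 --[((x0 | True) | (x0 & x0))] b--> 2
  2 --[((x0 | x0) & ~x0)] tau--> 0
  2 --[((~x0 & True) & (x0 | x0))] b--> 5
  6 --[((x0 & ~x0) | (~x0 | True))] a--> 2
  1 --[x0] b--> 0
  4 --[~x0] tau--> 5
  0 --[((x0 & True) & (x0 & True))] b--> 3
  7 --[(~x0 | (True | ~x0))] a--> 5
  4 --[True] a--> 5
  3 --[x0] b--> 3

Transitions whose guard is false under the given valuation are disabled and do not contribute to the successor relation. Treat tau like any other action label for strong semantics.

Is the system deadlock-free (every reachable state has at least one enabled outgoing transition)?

R = {0,3}
  0: b→3  [deg 1]
  3: b→3  [deg 1]

Answer: DEADLOCK-FREE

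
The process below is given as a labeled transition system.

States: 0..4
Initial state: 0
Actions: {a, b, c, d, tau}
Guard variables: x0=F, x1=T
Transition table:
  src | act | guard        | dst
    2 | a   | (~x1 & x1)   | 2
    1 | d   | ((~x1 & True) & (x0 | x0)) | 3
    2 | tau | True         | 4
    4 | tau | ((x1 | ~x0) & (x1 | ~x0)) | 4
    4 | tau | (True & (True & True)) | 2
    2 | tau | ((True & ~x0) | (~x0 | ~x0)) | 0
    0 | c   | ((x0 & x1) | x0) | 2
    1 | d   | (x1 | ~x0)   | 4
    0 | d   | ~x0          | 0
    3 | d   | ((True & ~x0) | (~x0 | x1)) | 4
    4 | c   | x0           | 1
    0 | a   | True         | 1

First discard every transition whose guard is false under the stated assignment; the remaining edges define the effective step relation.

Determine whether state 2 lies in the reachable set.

8 transition(s) survive guard evaluation.
L0 = {0}
L1 = {1}  cumulative {0,1}
L2 = {4}  cumulative {0,1,4}
L3 = {2}  cumulative {0,1,2,4}
Reachable = {0,1,2,4}
Path to 2: a·d·tau

Answer: REACHABLE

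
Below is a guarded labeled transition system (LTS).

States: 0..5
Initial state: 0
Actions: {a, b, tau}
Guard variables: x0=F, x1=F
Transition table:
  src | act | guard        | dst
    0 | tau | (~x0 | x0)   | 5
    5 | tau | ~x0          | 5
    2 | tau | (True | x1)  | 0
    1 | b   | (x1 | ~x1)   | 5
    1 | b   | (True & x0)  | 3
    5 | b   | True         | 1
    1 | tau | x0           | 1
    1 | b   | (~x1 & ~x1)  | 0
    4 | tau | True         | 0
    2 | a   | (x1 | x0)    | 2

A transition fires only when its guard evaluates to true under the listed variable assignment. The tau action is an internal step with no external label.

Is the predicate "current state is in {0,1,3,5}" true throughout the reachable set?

Answer: INVARIANT HOLDS

Analysis:
Allowed set {0,1,3,5}
Reachable = {0,1,5}
  0: ok
  1: ok
  5: ok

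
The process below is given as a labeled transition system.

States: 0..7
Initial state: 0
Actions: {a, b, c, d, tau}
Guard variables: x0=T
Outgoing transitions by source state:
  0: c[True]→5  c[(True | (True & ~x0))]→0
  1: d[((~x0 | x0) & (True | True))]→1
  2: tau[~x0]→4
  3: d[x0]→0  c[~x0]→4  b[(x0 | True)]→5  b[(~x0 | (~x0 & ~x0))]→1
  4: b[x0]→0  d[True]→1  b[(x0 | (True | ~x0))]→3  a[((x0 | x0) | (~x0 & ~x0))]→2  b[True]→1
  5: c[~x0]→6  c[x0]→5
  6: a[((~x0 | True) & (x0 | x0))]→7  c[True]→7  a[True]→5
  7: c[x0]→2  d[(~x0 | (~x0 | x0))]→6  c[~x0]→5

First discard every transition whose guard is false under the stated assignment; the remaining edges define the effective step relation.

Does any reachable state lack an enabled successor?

Answer: DEADLOCK-FREE

Working:
R = {0,5}
  0: c→0  c→5  [2 exit(s)]
  5: c→5  [1 exit(s)]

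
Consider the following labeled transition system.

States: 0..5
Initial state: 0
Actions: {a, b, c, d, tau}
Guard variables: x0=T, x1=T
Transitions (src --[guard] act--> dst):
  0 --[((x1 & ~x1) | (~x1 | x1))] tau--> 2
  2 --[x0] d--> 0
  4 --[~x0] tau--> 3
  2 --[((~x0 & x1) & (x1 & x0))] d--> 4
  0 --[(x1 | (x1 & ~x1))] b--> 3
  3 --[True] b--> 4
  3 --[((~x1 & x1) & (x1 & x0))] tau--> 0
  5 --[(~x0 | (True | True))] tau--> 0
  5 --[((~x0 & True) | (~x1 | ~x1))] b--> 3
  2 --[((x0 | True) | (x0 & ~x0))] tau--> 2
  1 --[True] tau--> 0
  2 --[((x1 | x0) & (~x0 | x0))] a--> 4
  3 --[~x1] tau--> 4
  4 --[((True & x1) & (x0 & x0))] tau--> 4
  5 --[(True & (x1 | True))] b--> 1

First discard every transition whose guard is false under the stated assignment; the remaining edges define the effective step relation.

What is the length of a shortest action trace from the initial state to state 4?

Breadth-first toward 4:
  L0 = {0}
  L1 = {2,3}
  L2 = {4}
first hit 4 at d=2 via b·b

Answer: 2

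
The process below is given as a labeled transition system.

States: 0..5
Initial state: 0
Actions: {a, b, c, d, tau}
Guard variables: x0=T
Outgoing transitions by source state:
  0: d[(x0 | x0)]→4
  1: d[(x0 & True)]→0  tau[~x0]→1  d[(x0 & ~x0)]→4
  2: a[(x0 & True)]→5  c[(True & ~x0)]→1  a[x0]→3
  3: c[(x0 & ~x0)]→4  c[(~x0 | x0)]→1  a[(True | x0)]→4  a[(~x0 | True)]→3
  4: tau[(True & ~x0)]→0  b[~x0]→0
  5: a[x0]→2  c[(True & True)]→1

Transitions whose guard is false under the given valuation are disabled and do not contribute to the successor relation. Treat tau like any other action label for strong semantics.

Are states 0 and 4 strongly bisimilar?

Refine partition for ~:
  P[0] = {{0,1,2,3,4,5}}
  P[1] = {{0,1},{2},{3,5},{4}}
  P[2] = {{0},{1},{2},{3},{4},{5}}
Fixed point at round 3; 6 class(es).
[0]={0}  [4]={4}

Answer: NOT BISIMILAR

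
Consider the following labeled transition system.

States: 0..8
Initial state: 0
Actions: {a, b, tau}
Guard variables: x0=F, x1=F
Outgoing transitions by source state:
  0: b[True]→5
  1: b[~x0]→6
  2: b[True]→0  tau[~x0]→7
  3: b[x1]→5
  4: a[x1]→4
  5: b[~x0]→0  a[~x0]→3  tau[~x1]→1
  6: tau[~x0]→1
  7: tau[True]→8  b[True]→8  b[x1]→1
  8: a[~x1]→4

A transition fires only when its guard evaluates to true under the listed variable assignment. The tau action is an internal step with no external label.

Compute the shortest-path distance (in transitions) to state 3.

Answer: 2

Analysis:
Layered search for 3:
  depth 0: {0}
  depth 1: {5}
  depth 2: {1,3}
first hit 3 at d=2 via b·a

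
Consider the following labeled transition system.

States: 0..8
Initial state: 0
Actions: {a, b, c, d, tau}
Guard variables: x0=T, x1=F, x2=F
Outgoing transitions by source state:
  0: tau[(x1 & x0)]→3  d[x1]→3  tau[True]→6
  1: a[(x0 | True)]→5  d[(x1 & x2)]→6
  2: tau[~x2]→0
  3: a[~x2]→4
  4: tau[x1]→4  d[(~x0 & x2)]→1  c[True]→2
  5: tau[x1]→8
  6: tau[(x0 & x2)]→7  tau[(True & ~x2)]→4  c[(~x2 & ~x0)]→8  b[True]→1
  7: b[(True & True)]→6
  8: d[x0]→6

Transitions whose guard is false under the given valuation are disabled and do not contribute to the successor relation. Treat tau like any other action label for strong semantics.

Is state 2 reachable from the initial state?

After dropping false guards: 9 live edges.
Layer 0: {0}
Layer 1: {6}  total {0,6}
Layer 2: {1,4}  total {0,1,4,6}
Layer 3: {2,5}  total {0,1,2,4,5,6}
Reachable = {0,1,2,4,5,6}
witness 2: tau·tau·c

Answer: REACHABLE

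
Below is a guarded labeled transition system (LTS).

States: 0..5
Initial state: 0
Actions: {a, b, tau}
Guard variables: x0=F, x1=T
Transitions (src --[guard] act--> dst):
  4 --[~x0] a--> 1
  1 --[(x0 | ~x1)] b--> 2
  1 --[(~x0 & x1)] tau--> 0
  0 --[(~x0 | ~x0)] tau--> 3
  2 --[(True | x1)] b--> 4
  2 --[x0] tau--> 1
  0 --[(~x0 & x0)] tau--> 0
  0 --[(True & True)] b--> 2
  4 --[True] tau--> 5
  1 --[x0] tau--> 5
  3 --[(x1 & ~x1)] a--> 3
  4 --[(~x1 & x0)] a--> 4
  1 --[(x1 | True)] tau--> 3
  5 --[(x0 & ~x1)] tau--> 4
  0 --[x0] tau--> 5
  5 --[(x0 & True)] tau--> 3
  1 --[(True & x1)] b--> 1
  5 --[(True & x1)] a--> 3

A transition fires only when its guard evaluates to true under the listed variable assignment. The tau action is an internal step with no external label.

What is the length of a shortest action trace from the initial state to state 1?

BFS to 1:
  depth 0: {0}
  depth 1: {2,3}
  depth 2: {4}
  depth 3: {1,5}
depth(1)=3, e.g. b·b·a

Answer: 3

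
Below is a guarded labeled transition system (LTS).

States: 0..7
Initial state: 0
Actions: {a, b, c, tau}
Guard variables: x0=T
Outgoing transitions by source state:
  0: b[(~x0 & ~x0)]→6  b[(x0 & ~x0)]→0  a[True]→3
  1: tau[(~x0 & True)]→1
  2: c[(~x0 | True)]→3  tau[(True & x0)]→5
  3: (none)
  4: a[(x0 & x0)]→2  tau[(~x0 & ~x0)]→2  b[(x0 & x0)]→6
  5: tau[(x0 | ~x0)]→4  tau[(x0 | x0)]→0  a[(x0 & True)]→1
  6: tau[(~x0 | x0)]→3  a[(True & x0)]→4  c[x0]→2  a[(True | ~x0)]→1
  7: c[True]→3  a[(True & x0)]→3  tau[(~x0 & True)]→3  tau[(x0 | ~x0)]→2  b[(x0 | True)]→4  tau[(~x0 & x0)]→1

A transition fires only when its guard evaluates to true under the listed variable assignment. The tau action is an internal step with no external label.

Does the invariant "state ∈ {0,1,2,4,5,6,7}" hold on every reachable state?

Answer: INVARIANT VIOLATED at state 3

Analysis:
Inv-set: {0,1,2,4,5,6,7}
R = {0,3}
  0: ok
  3: outside
counterexample path to 3: a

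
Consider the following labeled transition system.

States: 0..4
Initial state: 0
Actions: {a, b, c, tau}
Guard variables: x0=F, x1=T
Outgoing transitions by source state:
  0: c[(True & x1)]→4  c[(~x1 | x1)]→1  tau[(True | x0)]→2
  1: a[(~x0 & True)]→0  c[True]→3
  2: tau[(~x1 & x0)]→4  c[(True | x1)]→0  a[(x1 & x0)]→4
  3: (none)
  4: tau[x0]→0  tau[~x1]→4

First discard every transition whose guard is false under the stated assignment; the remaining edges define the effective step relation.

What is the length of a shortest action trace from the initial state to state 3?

Breadth-first toward 3:
  L0 = {0}
  L1 = {1,2,4}
  L2 = {3}
depth(3)=2, e.g. c·c

Answer: 2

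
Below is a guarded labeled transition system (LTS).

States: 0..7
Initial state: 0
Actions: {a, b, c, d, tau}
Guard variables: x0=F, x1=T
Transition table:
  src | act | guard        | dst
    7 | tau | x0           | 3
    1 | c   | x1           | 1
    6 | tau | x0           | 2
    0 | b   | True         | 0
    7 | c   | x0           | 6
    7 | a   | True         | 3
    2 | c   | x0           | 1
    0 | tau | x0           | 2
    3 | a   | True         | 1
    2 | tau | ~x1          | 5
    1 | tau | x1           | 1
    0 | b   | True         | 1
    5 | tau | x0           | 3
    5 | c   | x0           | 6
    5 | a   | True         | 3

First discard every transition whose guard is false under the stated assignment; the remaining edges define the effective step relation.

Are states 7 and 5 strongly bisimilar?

Answer: BISIMILAR

Working:
Compute ~ classes (split until stable):
  P[0] = {{0,1,2,3,4,5,6,7}}
  P[1] = {{0},{1},{2,4,6},{3,5,7}}
  P[2] = {{0},{1},{2,4,6},{3},{5,7}}
Fixed point at round 3; 5 class(es).
class of 7: {5,7}; class of 5: {5,7}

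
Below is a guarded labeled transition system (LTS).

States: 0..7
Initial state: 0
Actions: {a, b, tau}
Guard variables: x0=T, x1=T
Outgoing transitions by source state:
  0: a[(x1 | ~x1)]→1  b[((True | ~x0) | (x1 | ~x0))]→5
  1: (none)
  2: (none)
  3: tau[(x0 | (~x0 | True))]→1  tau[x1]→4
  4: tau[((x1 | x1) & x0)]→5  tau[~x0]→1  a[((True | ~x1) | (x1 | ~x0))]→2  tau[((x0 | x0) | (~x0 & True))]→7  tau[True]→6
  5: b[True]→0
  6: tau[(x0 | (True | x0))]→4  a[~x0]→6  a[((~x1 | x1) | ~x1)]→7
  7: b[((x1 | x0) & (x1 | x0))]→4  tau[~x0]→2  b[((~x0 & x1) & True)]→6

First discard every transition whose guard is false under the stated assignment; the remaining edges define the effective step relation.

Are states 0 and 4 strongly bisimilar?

Answer: NOT BISIMILAR

Analysis:
Bisimulation quotient by refinement:
  round 0: {{0,1,2,3,4,5,6,7}}
  round 1: {{0},{1,2},{3},{4,6},{5,7}}
  round 2: {{0},{1,2},{3},{4},{5},{6},{7}}
7 equivalence class(es) (converged in 3)
0∈{0}, 4∈{4}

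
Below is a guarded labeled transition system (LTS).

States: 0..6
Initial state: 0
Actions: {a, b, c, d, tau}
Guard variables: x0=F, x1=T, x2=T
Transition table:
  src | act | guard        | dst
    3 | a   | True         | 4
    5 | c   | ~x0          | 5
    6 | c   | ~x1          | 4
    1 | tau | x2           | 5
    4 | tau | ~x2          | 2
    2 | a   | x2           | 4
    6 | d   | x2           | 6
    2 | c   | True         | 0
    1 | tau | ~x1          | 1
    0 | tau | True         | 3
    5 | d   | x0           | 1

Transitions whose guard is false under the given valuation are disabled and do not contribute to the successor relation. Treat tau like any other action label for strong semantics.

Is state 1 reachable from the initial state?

Answer: UNREACHABLE

Working:
After dropping false guards: 7 live edges.
Layer 0: {0}
Layer 1: {3}  cumulative {0,3}
Layer 2: {4}  cumulative {0,3,4}
Reach set: {0,3,4}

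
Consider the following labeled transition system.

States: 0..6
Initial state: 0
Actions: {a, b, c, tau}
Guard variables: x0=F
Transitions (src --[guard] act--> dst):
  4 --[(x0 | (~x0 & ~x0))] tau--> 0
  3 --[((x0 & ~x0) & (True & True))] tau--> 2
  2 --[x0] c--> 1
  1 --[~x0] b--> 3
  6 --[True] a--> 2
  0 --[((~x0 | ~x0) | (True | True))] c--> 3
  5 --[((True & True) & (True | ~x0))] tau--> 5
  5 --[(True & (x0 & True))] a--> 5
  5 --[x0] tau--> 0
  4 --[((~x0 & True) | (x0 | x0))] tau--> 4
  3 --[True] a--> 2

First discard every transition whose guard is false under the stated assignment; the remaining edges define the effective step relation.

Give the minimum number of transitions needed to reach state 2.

Answer: 2

Analysis:
Layered search for 2:
  Layer 0: {0}
  Layer 1: {3}
  Layer 2: {2}
2 enters at depth 2; path c·a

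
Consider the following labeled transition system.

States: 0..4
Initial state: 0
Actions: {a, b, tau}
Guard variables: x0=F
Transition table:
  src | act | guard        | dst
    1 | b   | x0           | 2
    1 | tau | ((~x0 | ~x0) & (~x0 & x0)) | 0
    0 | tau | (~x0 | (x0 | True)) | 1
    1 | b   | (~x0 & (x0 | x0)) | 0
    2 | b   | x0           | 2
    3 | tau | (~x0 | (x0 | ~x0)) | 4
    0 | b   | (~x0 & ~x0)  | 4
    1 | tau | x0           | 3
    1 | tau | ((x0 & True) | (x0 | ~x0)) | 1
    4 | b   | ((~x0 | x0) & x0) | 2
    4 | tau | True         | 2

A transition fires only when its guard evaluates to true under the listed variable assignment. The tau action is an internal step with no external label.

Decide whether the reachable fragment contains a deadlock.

Answer: DEADLOCK at state 2

Working:
Reach set: {0,1,2,4}
  0: b→4  tau→1  [2 exit(s)]
  1: tau→1  [1 exit(s)]
  2: ∅  [STUCK]
  4: tau→2  [1 exit(s)]
witness 2: b·tau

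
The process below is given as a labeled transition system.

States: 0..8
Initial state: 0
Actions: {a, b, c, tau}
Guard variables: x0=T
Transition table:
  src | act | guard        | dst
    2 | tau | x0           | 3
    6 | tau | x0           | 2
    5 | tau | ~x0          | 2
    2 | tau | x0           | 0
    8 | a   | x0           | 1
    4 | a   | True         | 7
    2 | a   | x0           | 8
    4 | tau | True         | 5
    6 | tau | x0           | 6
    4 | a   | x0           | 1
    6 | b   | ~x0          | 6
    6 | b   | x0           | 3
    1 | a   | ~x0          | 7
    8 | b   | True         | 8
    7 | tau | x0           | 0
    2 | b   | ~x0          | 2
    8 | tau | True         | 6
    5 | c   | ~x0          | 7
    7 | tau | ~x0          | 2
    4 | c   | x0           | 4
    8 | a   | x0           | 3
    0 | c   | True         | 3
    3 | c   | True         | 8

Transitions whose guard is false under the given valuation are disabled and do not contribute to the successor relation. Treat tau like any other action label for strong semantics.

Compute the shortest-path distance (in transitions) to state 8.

BFS to 8:
  Layer 0: {0}
  Layer 1: {3}
  Layer 2: {8}
first hit 8 at d=2 via c·c

Answer: 2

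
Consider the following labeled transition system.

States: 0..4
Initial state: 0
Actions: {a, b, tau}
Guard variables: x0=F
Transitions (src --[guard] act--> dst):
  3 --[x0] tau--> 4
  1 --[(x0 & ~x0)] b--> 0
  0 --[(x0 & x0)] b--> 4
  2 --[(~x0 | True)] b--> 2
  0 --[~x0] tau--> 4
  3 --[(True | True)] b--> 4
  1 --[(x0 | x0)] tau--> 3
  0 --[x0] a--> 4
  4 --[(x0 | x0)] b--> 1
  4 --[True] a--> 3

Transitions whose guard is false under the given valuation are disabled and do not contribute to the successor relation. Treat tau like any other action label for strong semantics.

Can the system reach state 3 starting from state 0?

Answer: REACHABLE

Trace:
Guard filter leaves 4 enabled edge(s).
Layer 0: {0}
Layer 1: {4}  now seen {0,4}
Layer 2: {3}  now seen {0,3,4}
Reachable = {0,3,4}
witness 3: tau·a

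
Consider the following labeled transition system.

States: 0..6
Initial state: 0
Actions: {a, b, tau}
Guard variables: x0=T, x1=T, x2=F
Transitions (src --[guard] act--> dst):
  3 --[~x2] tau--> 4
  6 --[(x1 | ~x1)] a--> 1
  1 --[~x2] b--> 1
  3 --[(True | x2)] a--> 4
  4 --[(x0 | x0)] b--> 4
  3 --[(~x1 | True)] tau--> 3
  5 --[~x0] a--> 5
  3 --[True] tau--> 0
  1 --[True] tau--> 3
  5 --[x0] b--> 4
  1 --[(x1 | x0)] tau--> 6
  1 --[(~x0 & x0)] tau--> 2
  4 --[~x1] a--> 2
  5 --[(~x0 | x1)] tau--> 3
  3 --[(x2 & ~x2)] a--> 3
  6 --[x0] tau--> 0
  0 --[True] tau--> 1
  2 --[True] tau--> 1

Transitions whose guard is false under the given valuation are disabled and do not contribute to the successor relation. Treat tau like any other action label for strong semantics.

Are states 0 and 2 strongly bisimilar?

Compute ~ classes (split until stable):
  round 0: {{0,1,2,3,4,5,6}}
  round 1: {{0,2},{1,5},{3,6},{4}}
  round 2: {{0,2},{1},{3},{4},{5},{6}}
stable after 3 split(s): 6 block(s)
0∈{0,2}, 2∈{0,2}

Answer: BISIMILAR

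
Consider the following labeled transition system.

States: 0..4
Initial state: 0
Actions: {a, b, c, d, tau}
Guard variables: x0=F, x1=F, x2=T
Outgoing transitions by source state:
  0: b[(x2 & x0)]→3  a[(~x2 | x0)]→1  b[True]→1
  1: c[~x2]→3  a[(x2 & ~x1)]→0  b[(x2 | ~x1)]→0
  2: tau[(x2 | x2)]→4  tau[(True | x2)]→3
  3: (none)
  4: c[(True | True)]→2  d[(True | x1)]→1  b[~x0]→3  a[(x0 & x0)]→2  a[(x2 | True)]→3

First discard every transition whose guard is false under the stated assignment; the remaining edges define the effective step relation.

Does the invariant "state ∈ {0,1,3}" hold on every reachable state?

Safe = {0,1,3}
Reach set: {0,1}
  0: ok
  1: ok

Answer: INVARIANT HOLDS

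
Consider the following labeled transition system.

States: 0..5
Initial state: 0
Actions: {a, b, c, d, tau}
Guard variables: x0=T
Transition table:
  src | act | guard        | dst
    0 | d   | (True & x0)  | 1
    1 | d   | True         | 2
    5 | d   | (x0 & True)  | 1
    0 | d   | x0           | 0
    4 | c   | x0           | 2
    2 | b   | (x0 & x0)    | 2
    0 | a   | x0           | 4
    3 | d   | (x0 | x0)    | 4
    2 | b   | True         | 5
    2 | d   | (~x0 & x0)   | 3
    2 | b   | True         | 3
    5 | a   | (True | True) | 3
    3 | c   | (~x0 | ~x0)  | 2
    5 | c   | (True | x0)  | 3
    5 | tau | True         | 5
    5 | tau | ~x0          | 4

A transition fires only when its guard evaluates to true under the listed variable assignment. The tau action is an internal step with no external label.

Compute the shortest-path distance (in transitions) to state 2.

BFS to 2:
  depth 0: {0}
  depth 1: {1,4}
  depth 2: {2}
depth(2)=2, e.g. a·c

Answer: 2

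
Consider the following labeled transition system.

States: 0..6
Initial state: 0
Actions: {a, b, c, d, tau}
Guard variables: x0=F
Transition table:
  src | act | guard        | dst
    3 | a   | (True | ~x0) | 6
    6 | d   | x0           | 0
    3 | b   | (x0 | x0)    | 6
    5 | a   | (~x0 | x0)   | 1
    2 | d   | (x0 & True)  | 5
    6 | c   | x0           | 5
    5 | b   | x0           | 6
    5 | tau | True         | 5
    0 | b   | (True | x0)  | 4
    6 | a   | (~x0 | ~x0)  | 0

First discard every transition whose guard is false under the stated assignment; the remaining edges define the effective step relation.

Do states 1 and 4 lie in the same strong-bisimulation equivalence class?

Answer: BISIMILAR

Working:
Bisimulation quotient by refinement:
  P[0] = {{0,1,2,3,4,5,6}}
  P[1] = {{0},{1,2,4},{3,6},{5}}
  P[2] = {{0},{1,2,4},{3},{5},{6}}
Fixed point at round 3; 5 class(es).
[1]={1,2,4}  [4]={1,2,4}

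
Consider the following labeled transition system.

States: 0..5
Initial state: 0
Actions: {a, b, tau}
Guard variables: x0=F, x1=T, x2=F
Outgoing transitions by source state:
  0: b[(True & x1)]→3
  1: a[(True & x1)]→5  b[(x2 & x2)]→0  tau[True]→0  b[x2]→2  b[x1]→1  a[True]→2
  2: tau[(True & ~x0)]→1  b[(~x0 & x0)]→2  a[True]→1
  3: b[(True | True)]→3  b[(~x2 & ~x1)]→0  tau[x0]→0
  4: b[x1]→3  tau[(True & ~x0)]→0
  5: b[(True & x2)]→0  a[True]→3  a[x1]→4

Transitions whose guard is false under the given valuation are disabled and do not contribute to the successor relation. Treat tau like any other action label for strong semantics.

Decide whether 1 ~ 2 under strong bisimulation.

Refine partition for ~:
  P[0] = {{0,1,2,3,4,5}}
  P[1] = {{0,3},{1},{2},{4},{5}}
5 equivalence class(es) (converged in 2)
class of 1: {1}; class of 2: {2}

Answer: NOT BISIMILAR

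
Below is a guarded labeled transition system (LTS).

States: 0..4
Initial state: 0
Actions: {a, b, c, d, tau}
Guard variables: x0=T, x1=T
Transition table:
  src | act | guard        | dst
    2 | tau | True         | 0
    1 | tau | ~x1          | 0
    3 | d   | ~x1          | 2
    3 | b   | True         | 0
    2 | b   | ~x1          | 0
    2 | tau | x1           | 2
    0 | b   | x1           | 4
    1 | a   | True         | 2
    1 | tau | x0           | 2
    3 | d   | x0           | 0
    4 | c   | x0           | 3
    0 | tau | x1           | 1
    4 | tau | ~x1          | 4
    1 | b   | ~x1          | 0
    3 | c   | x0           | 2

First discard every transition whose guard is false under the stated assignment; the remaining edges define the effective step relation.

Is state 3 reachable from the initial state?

Answer: REACHABLE

Analysis:
10 transition(s) survive guard evaluation.
depth 0: {0}
depth 1: {1,4}  total {0,1,4}
depth 2: {2,3}  total {0,1,2,3,4}
R = {0,1,2,3,4}
witness 3: b·c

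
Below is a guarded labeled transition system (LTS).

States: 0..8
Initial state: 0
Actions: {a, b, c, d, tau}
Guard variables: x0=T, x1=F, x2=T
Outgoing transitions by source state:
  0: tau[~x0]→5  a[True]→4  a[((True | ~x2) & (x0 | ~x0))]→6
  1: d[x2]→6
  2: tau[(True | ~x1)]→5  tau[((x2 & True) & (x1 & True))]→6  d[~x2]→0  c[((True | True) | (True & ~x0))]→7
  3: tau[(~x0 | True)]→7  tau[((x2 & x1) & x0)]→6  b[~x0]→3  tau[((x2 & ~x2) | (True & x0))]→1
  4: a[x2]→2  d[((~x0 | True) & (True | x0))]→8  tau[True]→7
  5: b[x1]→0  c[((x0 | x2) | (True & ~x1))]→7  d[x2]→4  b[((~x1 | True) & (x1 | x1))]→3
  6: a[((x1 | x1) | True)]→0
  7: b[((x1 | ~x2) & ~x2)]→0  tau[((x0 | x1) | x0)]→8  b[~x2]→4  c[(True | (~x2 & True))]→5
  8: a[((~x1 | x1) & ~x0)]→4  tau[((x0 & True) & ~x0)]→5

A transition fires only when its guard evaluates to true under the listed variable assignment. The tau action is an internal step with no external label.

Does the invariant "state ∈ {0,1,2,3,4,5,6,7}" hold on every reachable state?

Safe = {0,1,2,3,4,5,6,7}
Reachable = {0,2,4,5,6,7,8}
  0: safe
  2: safe
  4: safe
  5: safe
  6: safe
  7: safe
  8: ✗ unsafe
reach 8 via a·d — violates

Answer: INVARIANT VIOLATED at state 8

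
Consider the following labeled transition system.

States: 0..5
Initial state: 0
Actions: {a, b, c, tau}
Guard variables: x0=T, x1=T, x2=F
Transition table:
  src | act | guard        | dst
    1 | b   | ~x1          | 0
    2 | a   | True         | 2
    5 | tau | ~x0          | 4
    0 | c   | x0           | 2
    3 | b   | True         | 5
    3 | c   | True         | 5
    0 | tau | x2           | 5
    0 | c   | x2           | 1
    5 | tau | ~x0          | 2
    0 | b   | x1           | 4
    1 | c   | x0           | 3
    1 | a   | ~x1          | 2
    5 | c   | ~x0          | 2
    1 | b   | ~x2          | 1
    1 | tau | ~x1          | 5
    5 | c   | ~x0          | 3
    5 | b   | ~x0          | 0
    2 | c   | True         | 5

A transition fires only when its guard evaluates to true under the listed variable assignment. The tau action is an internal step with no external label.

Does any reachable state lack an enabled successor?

Answer: DEADLOCK at state 4

Analysis:
Reachable = {0,2,4,5}
  0: b→4  c→2  [2 exit(s)]
  2: a→2  c→5  [2 exit(s)]
  4: ∅  [STUCK]
  5: ∅  [STUCK]
witness 4: b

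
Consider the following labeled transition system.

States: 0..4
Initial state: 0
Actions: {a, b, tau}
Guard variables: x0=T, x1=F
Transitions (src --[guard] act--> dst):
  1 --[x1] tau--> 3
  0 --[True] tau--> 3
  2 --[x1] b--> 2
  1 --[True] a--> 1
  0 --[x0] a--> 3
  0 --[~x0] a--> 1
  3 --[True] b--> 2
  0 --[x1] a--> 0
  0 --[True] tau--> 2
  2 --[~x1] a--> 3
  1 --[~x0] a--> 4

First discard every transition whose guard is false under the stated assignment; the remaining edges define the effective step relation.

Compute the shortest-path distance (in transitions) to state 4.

Layered search for 4:
  depth 0: {0}
  depth 1: {2,3}
4 never appears.

Answer: UNREACHABLE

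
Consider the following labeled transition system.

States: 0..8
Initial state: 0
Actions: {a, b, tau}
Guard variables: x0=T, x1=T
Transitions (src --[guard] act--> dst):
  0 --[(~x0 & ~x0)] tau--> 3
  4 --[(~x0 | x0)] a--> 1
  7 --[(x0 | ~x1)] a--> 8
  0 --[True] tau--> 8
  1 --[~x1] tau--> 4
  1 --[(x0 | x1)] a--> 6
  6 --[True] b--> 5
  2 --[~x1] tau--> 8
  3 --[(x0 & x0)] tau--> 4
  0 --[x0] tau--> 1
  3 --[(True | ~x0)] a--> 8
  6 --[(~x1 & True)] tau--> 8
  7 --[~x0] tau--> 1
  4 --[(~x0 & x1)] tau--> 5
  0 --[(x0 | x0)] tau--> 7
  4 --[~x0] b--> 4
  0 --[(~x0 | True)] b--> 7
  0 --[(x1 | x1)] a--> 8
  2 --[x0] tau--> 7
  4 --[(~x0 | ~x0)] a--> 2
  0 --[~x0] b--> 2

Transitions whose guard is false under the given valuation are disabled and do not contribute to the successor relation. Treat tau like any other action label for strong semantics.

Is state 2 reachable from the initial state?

12 transition(s) survive guard evaluation.
L0 = {0}
L1 = {1,7,8}  total {0,1,7,8}
L2 = {6}  total {0,1,6,7,8}
L3 = {5}  total {0,1,5,6,7,8}
Reachable = {0,1,5,6,7,8}

Answer: UNREACHABLE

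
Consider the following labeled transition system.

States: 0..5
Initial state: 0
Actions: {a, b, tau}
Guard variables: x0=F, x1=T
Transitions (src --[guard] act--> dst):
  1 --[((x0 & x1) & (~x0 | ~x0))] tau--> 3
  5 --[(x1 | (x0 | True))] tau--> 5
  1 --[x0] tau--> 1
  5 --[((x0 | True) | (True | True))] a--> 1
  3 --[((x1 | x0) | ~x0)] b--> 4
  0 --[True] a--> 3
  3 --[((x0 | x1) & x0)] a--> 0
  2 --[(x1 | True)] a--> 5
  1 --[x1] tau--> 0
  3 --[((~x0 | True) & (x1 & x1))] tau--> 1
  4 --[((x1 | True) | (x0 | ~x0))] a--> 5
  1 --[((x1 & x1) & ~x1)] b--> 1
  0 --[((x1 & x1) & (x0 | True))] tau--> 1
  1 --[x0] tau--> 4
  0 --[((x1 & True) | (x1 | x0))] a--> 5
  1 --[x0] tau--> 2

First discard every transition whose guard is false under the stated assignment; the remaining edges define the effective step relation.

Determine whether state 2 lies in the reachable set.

Answer: UNREACHABLE

Working:
After dropping false guards: 10 live edges.
depth 0: {0}
depth 1: {1,3,5}  cumulative {0,1,3,5}
depth 2: {4}  cumulative {0,1,3,4,5}
Reach set: {0,1,3,4,5}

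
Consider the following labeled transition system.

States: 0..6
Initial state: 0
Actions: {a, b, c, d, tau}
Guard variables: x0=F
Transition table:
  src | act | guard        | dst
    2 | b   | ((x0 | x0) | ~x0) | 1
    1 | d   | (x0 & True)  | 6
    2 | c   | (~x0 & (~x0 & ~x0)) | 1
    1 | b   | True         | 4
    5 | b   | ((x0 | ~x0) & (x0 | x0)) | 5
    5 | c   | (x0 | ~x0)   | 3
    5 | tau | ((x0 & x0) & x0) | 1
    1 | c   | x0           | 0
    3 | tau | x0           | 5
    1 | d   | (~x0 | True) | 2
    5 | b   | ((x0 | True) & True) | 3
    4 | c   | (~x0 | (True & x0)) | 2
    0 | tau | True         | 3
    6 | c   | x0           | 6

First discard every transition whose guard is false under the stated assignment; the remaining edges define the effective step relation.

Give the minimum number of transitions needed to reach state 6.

BFS to 6:
  L0 = {0}
  L1 = {3}
6 never appears.

Answer: UNREACHABLE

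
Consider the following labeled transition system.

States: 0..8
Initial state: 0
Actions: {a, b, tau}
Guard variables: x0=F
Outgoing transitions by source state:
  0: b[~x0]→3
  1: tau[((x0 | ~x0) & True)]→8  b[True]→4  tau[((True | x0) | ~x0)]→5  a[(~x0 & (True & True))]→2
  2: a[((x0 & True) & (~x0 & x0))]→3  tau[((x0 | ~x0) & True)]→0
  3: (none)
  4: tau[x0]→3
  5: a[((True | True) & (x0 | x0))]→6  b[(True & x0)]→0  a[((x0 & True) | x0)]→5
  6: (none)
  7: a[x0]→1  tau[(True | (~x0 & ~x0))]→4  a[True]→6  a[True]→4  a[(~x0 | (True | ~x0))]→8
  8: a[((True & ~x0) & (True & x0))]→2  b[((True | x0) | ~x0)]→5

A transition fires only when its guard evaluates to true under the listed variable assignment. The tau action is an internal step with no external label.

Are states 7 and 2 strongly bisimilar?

Refine partition for ~:
  π0 = {{0,1,2,3,4,5,6,7,8}}
  π1 = {{0,8},{1},{2},{3,4,5,6},{7}}
Fixed point at round 2; 5 class(es).
class of 7: {7}; class of 2: {2}

Answer: NOT BISIMILAR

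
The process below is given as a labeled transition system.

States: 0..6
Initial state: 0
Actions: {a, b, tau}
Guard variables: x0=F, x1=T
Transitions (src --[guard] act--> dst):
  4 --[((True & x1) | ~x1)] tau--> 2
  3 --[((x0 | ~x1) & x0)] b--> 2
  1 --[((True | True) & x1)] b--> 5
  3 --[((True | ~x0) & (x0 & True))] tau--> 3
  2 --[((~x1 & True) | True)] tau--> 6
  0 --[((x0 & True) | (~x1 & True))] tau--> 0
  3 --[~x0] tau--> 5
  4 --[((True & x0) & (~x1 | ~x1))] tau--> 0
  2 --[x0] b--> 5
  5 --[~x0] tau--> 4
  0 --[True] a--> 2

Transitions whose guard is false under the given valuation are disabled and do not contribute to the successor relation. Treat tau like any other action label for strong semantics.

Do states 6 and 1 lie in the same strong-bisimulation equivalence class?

Answer: NOT BISIMILAR

Working:
Refine partition for ~:
  round 0: {{0,1,2,3,4,5,6}}
  round 1: {{0},{1},{2,3,4,5},{6}}
  round 2: {{0},{1},{2},{3,4,5},{6}}
  round 3: {{0},{1},{2},{3,5},{4},{6}}
  round 4: {{0},{1},{2},{3},{4},{5},{6}}
7 equivalence class(es) (converged in 5)
class of 6: {6}; class of 1: {1}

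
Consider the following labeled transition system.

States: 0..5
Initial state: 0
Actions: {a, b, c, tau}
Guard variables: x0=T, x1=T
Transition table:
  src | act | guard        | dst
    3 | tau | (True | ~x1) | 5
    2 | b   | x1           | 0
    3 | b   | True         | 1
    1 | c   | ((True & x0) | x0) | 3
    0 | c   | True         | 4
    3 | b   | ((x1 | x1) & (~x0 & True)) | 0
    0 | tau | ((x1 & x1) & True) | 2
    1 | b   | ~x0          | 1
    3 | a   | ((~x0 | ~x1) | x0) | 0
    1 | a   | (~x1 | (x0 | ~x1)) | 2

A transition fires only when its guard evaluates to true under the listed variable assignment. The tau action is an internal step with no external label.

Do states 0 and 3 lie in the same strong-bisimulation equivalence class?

Answer: NOT BISIMILAR

Trace:
Compute ~ classes (split until stable):
  round 0: {{0,1,2,3,4,5}}
  round 1: {{0},{1},{2},{3},{4,5}}
5 equivalence class(es) (converged in 2)
[0]={0}  [3]={3}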